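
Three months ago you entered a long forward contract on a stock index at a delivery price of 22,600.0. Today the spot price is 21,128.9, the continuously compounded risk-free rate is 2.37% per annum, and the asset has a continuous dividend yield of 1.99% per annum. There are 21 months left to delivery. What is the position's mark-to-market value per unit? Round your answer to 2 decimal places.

Current fair forward for the remaining 21 months: F = S·e^((r − q)·T), (r − q) = 0.0237 − 0.0199 = 0.0038
F = 21128.9 · e^(0.0038 × 21/12) = 21128.9 × 1.00667216 = 21269.8754
Value of long forward = (F − K)·e^(−rT) = (21269.8754 − 22600.0) · e^(−0.0237·21/12)
= -1330.1246 × 0.95937332 = -1276.09

-1276.09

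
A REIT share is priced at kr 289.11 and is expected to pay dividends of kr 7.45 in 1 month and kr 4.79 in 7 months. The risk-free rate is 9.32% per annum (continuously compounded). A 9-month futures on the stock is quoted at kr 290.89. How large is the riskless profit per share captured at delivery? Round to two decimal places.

PV(dividends) I = 7.45·e^(−0.0932·1/12) + 4.79·e^(−0.0932·7/12) = 11.9289
Fair futures F* = (S − I)·e^(rT) = (289.11 − 11.9289)·e^0.069900 = 277.1811 × 1.072401 = 297.2493
Market kr 290.89 < fair 297.2493: forward underpriced → reverse cash-and-carry (short the stock, invest proceeds at r, pay the dividends, go long the forward).
Profit at T = |F_mkt − F*| = |290.89 − 297.2493| = kr 6.36 per share

kr 6.36 per share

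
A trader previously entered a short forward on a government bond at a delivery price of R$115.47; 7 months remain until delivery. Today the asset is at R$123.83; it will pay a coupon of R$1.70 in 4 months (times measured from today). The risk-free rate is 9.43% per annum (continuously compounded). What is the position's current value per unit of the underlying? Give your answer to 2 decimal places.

-R$12.89

PV(remaining coupons) I = 1.70·e^(−0.0943·4/12) = 1.6474
Current forward F = (S − I)·e^(rT) = (123.83 − 1.6474)·e^(0.0943·7/12) = 122.1826 × 1.056549 = 129.0919
Value (long) = (F − K)·e^(−rT) = (129.0919 − 115.47) × 0.946477 = 12.8928
Short position value = −(long value) = -R$12.89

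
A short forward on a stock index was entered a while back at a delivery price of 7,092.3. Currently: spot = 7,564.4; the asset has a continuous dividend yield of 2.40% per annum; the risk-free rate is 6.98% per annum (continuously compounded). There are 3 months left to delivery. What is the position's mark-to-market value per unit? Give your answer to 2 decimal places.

-549.54

Current fair forward for the remaining 3 months: F = S·e^((r − q)·T), (r − q) = 0.0698 − 0.0240 = 0.0458
F = 7564.4 · e^(0.0458 × 3/12) = 7564.4 × 1.01151580 = 7651.5101
Value of long forward = (F − K)·e^(−rT) = (7651.5101 − 7092.3) · e^(−0.0698·3/12)
= 559.2101 × 0.98270137 = 549.54
Short position value = −(long value) = -549.54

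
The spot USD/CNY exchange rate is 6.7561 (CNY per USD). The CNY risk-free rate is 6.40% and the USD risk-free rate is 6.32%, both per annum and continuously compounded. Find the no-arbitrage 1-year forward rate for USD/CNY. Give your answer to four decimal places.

F = S·e^((r_CNY − r_USD)T) = 6.7561 · e^((0.0640 − 0.0632) × 1)
= 6.7561 · e^0.000800 = 6.7561 × 1.000800
F = 6.7615 CNY per USD

6.7615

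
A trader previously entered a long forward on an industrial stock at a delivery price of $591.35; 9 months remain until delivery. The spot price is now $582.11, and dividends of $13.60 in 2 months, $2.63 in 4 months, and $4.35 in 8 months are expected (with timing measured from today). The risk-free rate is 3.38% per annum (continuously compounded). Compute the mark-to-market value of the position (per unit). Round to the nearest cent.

-$14.81

PV(remaining dividends) I = 13.60·e^(−0.0338·2/12) + 2.63·e^(−0.0338·4/12) + 4.35·e^(−0.0338·8/12) = 20.3772
Current forward F = (S − I)·e^(rT) = (582.11 − 20.3772)·e^(0.0338·9/12) = 561.7328 × 1.025674 = 576.1547
Value (long) = (F − K)·e^(−rT) = (576.1547 − 591.35) × 0.974969 = -14.8149
Value = -$14.81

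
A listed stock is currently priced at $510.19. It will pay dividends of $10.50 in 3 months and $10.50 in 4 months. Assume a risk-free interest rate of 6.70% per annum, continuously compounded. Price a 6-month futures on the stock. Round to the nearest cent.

PV(dividends) I = 10.50·e^(−0.0670·3/12) + 10.50·e^(−0.0670·4/12)
I = 10.3256 + 10.2681 = 20.5937
F = (S − I)·e^(rT) = (510.19 − 20.5937) · e^(0.0670·6/12)
= 489.5963 · e^0.033500 = 489.5963 × 1.034067 = $506.28

$506.28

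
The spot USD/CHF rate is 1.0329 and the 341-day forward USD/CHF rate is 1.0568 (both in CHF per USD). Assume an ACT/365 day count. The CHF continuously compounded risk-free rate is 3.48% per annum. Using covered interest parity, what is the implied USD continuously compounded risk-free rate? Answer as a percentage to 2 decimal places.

1.03%

F = S·e^((r_CHF − r_USD)T) ⇒ r_USD = r_CHF − ln(F/S)/T
ln(1.0568/1.0329) = 0.022875; /(341/365) = 0.024485
r_USD = 0.0348 − 0.024485 = 0.010315
r_USD = 1.03%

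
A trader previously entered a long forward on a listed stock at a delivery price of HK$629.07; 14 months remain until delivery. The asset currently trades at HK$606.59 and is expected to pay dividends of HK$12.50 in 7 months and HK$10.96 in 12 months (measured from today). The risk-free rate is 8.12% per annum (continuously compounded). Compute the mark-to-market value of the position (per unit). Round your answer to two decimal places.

HK$12.35

PV(remaining dividends) I = 12.50·e^(−0.0812·7/12) + 10.96·e^(−0.0812·12/12) = 22.0269
Current forward F = (S − I)·e^(rT) = (606.59 − 22.0269)·e^(0.0812·14/12) = 584.5631 × 1.099366 = 642.6488
Value (long) = (F − K)·e^(−rT) = (642.6488 − 629.07) × 0.909615 = 12.3515
Value = HK$12.35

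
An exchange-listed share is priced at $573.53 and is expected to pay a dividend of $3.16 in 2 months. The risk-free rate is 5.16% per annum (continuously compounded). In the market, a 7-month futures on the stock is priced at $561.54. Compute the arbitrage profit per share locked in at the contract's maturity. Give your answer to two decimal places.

$26.29 per share

PV(dividends) I = 3.16·e^(−0.0516·2/12) = 3.1329
Fair futures F* = (S − I)·e^(rT) = (573.53 − 3.1329)·e^0.030100 = 570.3971 × 1.030558 = 587.8273
Market $561.54 < fair 587.8273: forward underpriced → reverse cash-and-carry (short the stock, invest proceeds at r, pay the dividends, go long the forward).
Profit at T = |F_mkt − F*| = |561.54 − 587.8273| = $26.29 per share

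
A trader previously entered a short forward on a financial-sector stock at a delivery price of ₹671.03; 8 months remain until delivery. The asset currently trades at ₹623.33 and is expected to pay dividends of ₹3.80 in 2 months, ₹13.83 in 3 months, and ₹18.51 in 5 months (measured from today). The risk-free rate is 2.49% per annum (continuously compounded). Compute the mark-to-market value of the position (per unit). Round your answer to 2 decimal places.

PV(remaining dividends) I = 3.80·e^(−0.0249·2/12) + 13.83·e^(−0.0249·3/12) + 18.51·e^(−0.0249·5/12) = 35.8474
Current forward F = (S − I)·e^(rT) = (623.33 − 35.8474)·e^(0.0249·8/12) = 587.4826 × 1.016739 = 597.3165
Value (long) = (F − K)·e^(−rT) = (597.3165 − 671.03) × 0.983537 = -72.5000
Short position value = −(long value) = ₹72.50

₹72.50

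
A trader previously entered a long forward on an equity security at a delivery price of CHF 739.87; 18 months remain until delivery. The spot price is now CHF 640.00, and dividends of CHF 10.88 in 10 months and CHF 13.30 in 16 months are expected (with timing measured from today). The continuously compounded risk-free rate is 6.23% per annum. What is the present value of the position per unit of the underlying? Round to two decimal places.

PV(remaining dividends) I = 10.88·e^(−0.0623·10/12) + 13.30·e^(−0.0623·16/12) = 22.5694
Current forward F = (S − I)·e^(rT) = (640.00 − 22.5694)·e^(0.0623·18/12) = 617.4306 × 1.097956 = 677.9116
Value (long) = (F − K)·e^(−rT) = (677.9116 − 739.87) × 0.910784 = -56.4307
Value = -CHF 56.43

-CHF 56.43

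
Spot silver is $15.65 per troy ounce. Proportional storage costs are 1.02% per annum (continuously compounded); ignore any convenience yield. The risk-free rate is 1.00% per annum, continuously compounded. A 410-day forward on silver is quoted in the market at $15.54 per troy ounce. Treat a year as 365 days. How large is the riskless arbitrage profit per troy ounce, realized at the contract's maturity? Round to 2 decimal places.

$0.47 per troy ounce

Fair forward: F* = S·e^(carry·T), with carry = (r + u) = 0.0100 + 0.0102 = 0.0202
F* = 15.65 · e^(0.0202 × 410/365) = 15.65 · e^0.022690 = 15.65 × 1.022949 = $16.0092
Market $15.54 < fair $16.0092: forward underpriced → reverse cash-and-carry (short spot, go long the forward).
At maturity, profit = |F_mkt − F*| = |15.54 − 16.0092| = $0.47 per troy ounce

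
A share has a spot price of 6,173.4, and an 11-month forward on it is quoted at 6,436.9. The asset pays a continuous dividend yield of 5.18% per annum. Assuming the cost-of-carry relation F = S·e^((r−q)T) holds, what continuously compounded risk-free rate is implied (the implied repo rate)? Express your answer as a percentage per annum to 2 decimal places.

From F = S·e^((r−q)T): (r − q) = ln(F/S)/T
ln(6436.9/6173.4) = ln(1.042683) = 0.041797
(r − q) = 0.041797 / (11/12) = 0.045597
r = ln(F/S)/T + q = 0.045597 + 0.0518 = 0.097397
r = 9.74%

9.74%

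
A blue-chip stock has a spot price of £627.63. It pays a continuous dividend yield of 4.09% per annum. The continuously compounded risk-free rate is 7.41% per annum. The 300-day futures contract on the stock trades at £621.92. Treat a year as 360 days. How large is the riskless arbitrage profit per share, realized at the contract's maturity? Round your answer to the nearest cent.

Fair futures: F* = S·e^(carry·T), with carry = (r − q) = 0.0741 − 0.0409 = 0.0332
F* = 627.63 · e^(0.0332 × 300/360) = 627.63 · e^0.027667 = 627.63 × 1.028053 = £645.2369
Market £621.92 < fair £645.2369: forward underpriced → reverse cash-and-carry (short spot, go long the forward).
At maturity, profit = |F_mkt − F*| = |621.92 − 645.2369| = £23.32 per share

£23.32 per share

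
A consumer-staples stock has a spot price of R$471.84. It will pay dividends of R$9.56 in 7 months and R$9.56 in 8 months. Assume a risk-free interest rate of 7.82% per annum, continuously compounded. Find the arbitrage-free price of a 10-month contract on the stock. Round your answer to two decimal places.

R$484.18

PV(dividends) I = 9.56·e^(−0.0782·7/12) + 9.56·e^(−0.0782·8/12)
I = 9.1337 + 9.0744 = 18.2081
F = (S − I)·e^(rT) = (471.84 − 18.2081) · e^(0.0782·10/12)
= 453.6319 · e^0.065167 = 453.6319 × 1.067337 = R$484.18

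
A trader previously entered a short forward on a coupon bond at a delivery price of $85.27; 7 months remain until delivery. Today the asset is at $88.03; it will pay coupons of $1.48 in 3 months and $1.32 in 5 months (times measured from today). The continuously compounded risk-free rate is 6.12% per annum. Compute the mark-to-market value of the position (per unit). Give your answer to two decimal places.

-$3.01

PV(remaining coupons) I = 1.48·e^(−0.0612·3/12) + 1.32·e^(−0.0612·5/12) = 2.7443
Current forward F = (S − I)·e^(rT) = (88.03 − 2.7443)·e^(0.0612·7/12) = 85.2857 × 1.036345 = 88.3854
Value (long) = (F − K)·e^(−rT) = (88.3854 − 85.27) × 0.964930 = 3.0061
Short position value = −(long value) = -$3.01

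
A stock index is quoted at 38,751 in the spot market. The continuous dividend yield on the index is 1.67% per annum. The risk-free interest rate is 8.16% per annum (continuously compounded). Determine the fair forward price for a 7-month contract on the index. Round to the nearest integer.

F = S·e^((r − q)T) = 38751 · e^((0.0816 − 0.0167) × 7/12)
= 38751 · e^0.037858 = 38751 × 1.038584
F = 40,246

40,246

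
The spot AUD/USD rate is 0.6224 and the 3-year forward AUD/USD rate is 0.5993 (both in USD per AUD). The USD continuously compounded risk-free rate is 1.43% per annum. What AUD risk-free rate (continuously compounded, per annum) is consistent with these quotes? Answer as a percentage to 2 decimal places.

2.69%

F = S·e^((r_USD − r_AUD)T) ⇒ r_AUD = r_USD − ln(F/S)/T
ln(0.5993/0.6224) = -0.037821; /(3) = -0.012607
r_AUD = 0.0143 + 0.012607 = 0.026907
r_AUD = 2.69%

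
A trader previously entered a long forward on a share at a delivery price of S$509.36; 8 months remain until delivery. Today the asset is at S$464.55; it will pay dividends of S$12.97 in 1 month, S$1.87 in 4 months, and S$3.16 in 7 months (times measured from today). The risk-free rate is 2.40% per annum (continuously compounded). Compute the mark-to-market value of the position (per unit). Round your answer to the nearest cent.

-S$54.64

PV(remaining dividends) I = 12.97·e^(−0.0240·1/12) + 1.87·e^(−0.0240·4/12) + 3.16·e^(−0.0240·7/12) = 17.9153
Current forward F = (S − I)·e^(rT) = (464.55 − 17.9153)·e^(0.0240·8/12) = 446.6347 × 1.016129 = 453.8385
Value (long) = (F − K)·e^(−rT) = (453.8385 − 509.36) × 0.984127 = -54.6402
Value = -S$54.64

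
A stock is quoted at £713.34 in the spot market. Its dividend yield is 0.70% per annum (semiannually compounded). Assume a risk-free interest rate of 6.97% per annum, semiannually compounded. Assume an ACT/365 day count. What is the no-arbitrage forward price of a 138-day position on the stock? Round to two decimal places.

F = S · (1+r/2)^(2T) / (1+q/2)^(2T)
= 713.34 × 1.026242 / 1.002645 = 713.34 × 1.023535
F = £730.13

£730.13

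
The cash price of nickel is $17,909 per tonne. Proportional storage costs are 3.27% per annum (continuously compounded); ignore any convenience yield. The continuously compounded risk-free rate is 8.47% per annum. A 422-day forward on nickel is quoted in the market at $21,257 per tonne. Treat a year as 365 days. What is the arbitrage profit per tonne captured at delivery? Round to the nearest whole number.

$744 per tonne

Fair forward: F* = S·e^(carry·T), with carry = (r + u) = 0.0847 + 0.0327 = 0.1174
F* = 17909 · e^(0.1174 × 422/365) = 17909 · e^0.135734 = 17909 × 1.145377 = $20512.5567
Market $21257 > fair $20512.5567: forward overpriced → cash-and-carry (buy spot, short the forward).
At maturity, profit = |F_mkt − F*| = |21257 − 20512.5567| = $744 per tonne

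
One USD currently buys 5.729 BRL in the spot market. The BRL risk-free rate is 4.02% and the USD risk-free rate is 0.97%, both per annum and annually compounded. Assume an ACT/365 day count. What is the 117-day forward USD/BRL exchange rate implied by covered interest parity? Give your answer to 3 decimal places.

By covered interest parity, F = S · (1+r_BRL)^T / (1+r_USD)^T
= 5.729 × 1.012714 / 1.003099 = 5.729 × 1.009585
F = 5.784 BRL per USD

5.784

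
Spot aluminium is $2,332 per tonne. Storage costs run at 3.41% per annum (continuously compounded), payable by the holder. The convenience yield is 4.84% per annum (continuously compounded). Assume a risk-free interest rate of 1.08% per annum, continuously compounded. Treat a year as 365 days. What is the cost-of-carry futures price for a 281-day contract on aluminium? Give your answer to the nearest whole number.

Net carry = r + u − y = 0.0108 + 0.0341 − 0.0484 = -0.0035
F = S·e^((r+u−y)T) = 2332 · e^(-0.0035 × 281/365) = 2332 · e^-0.002695
= 2332 × 0.997309 = $2,326 per tonne

$2,326 per tonne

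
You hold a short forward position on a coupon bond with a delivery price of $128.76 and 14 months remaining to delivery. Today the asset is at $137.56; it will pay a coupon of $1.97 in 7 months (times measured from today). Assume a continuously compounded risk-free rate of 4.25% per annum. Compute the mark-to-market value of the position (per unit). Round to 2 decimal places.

PV(remaining coupons) I = 1.97·e^(−0.0425·7/12) = 1.9218
Current forward F = (S − I)·e^(rT) = (137.56 − 1.9218)·e^(0.0425·14/12) = 135.6382 × 1.050833 = 142.5331
Value (long) = (F − K)·e^(−rT) = (142.5331 − 128.76) × 0.951626 = 13.1068
Short position value = −(long value) = -$13.11

-$13.11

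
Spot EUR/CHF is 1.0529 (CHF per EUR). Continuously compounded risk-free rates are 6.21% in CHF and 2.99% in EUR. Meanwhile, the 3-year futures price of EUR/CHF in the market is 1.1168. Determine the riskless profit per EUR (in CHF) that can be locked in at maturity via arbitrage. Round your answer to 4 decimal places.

Fair futures: F* = S·e^(carry·T), with carry = (r_CHF − r_EUR) = 0.0621 − 0.0299 = 0.0322
F* = 1.0529 · e^(0.0322 × 3) = 1.0529 · e^0.096600 = 1.0529 × 1.101420 = 1.1597
Market 1.1168 < fair 1.1597: forward underpriced → reverse cash-and-carry (short spot, go long the forward).
At maturity, profit = |F_mkt − F*| = |1.1168 − 1.1597| = 0.0429 per EUR (in CHF)

0.0429 per EUR (in CHF)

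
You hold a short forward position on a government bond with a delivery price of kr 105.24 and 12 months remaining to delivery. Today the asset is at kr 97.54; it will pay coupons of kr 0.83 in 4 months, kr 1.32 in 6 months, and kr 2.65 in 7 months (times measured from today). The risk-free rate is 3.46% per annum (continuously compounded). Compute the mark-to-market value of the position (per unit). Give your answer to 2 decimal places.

PV(remaining coupons) I = 0.83·e^(−0.0346·4/12) + 1.32·e^(−0.0346·6/12) + 2.65·e^(−0.0346·7/12) = 4.7149
Current forward F = (S − I)·e^(rT) = (97.54 − 4.7149)·e^(0.0346·12/12) = 92.8251 × 1.035206 = 96.0931
Value (long) = (F − K)·e^(−rT) = (96.0931 − 105.24) × 0.965992 = -8.8358
Short position value = −(long value) = kr 8.84

kr 8.84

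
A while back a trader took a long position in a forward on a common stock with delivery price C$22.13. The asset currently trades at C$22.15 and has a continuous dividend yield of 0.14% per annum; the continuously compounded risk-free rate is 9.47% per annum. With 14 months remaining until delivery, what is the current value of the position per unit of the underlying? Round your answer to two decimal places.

C$2.30

Current fair forward for the remaining 14 months: F = S·e^((r − q)·T), (r − q) = 0.0947 − 0.0014 = 0.0933
F = 22.15 · e^(0.0933 × 14/12) = 22.15 × 1.114995 = 24.6971
Value of long forward = (F − K)·e^(−rT) = (24.6971 − 22.13) · e^(−0.0947·14/12)
= 2.5671 × 0.895401 = 2.30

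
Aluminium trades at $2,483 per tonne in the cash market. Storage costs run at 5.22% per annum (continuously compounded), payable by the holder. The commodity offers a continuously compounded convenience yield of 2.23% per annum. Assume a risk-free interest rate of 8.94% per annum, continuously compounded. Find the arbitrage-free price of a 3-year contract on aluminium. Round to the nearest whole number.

$3,551 per tonne

Net carry = r + u − y = 0.0894 + 0.0522 − 0.0223 = 0.1193
F = S·e^((r+u−y)T) = 2483 · e^(0.1193 × 3) = 2483 · e^0.357900
= 2483 × 1.430323 = $3,551 per tonne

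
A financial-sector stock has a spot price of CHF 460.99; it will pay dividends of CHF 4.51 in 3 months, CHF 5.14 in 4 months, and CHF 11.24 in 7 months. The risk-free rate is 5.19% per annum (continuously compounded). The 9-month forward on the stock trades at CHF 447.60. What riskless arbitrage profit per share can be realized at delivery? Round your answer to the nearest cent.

PV(dividends) I = 4.51·e^(−0.0519·3/12) + 5.14·e^(−0.0519·4/12) + 11.24·e^(−0.0519·7/12) = 20.4085
Fair forward F* = (S − I)·e^(rT) = (460.99 − 20.4085)·e^0.038925 = 440.5815 × 1.039693 = 458.0695
Market CHF 447.60 < fair 458.0695: forward underpriced → reverse cash-and-carry (short the stock, invest proceeds at r, pay the dividends, go long the forward).
Profit at T = |F_mkt − F*| = |447.60 − 458.0695| = CHF 10.47 per share

CHF 10.47 per share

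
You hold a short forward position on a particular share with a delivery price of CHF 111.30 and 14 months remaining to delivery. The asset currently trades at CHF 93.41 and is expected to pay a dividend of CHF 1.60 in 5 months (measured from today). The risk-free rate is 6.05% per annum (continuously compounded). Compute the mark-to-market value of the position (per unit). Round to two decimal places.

CHF 11.87

PV(remaining dividends) I = 1.60·e^(−0.0605·5/12) = 1.5602
Current forward F = (S − I)·e^(rT) = (93.41 − 1.5602)·e^(0.0605·14/12) = 91.8498 × 1.073134 = 98.5671
Value (long) = (F − K)·e^(−rT) = (98.5671 − 111.30) × 0.931850 = -11.8652
Short position value = −(long value) = CHF 11.87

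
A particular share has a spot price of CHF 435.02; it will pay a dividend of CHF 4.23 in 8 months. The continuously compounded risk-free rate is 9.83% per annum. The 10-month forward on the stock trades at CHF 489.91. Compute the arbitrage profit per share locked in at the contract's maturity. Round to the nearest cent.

PV(dividends) I = 4.23·e^(−0.0983·8/12) = 3.9617
Fair forward F* = (S − I)·e^(rT) = (435.02 − 3.9617)·e^0.081917 = 431.0583 × 1.085366 = 467.8560
Market CHF 489.91 > fair 467.8560: forward overpriced → cash-and-carry (borrow at r, buy the stock and collect the dividends, short the forward).
Profit at T = |F_mkt − F*| = |489.91 − 467.8560| = CHF 22.05 per share

CHF 22.05 per share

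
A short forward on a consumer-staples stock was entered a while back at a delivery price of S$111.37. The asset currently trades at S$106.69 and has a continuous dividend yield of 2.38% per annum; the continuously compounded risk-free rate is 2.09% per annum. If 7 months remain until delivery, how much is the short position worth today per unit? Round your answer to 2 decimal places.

Current fair forward for the remaining 7 months: F = S·e^((r − q)·T), (r − q) = 0.0209 − 0.0238 = -0.0029
F = 106.69 · e^(-0.0029 × 7/12) = 106.69 × 0.998310 = 106.5097
Value of long forward = (F − K)·e^(−rT) = (106.5097 − 111.37) · e^(−0.0209·7/12)
= -4.8603 × 0.987882 = -4.80
Short position value = −(long value) = S$4.80

S$4.80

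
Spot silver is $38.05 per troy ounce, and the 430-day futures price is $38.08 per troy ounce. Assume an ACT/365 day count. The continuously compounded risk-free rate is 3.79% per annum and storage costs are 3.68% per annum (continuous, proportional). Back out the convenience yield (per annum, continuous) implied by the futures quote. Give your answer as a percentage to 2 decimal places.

F = S·e^((r+u−y)T) ⇒ (r+u−y) = ln(F/S)/T
ln(38.08/38.05) = 0.000788; /T ⇒ 0.000669
y = r + u − ln(F/S)/T = 0.0379 + 0.0368 − 0.000669 = 0.074031
y = 7.40%

7.40%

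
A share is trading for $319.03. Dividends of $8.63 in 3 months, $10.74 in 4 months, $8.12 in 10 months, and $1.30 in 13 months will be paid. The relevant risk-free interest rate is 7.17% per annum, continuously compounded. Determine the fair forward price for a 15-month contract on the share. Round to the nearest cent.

PV(dividends) I = 8.63·e^(−0.0717·3/12) + 10.74·e^(−0.0717·4/12) + 8.12·e^(−0.0717·10/12) + 1.30·e^(−0.0717·13/12)
I = 8.4767 + 10.4864 + 7.6490 + 1.2028 = 27.8149
F = (S − I)·e^(rT) = (319.03 − 27.8149) · e^(0.0717·15/12)
= 291.2151 · e^0.089625 = 291.2151 × 1.093764 = $318.52

$318.52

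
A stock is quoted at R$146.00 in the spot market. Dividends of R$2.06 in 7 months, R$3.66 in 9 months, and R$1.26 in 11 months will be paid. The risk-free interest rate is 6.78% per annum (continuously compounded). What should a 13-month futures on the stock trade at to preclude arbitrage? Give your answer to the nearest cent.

R$149.98

PV(dividends) I = 2.06·e^(−0.0678·7/12) + 3.66·e^(−0.0678·9/12) + 1.26·e^(−0.0678·11/12)
I = 1.9801 + 3.4785 + 1.1841 = 6.6427
F = (S − I)·e^(rT) = (146.00 − 6.6427) · e^(0.0678·13/12)
= 139.3573 · e^0.073450 = 139.3573 × 1.076215 = R$149.98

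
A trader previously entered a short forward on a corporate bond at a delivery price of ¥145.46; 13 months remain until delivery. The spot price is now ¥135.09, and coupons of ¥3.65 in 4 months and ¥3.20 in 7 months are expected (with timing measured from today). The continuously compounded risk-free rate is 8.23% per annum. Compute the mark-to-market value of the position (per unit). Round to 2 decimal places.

¥4.56

PV(remaining coupons) I = 3.65·e^(−0.0823·4/12) + 3.20·e^(−0.0823·7/12) = 6.6012
Current forward F = (S − I)·e^(rT) = (135.09 − 6.6012)·e^(0.0823·13/12) = 128.4888 × 1.093254 = 140.4709
Value (long) = (F − K)·e^(−rT) = (140.4709 − 145.46) × 0.914701 = -4.5635
Short position value = −(long value) = ¥4.56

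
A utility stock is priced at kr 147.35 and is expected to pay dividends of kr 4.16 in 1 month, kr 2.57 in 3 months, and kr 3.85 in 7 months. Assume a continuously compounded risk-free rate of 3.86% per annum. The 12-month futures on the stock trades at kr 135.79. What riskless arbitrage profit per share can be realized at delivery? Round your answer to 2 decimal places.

kr 6.49 per share

PV(dividends) I = 4.16·e^(−0.0386·1/12) + 2.57·e^(−0.0386·3/12) + 3.85·e^(−0.0386·7/12) = 10.4562
Fair futures F* = (S − I)·e^(rT) = (147.35 − 10.4562)·e^0.038600 = 136.8938 × 1.039355 = 142.2813
Market kr 135.79 < fair 142.2813: forward underpriced → reverse cash-and-carry (short the stock, invest proceeds at r, pay the dividends, go long the forward).
Profit at T = |F_mkt − F*| = |135.79 − 142.2813| = kr 6.49 per share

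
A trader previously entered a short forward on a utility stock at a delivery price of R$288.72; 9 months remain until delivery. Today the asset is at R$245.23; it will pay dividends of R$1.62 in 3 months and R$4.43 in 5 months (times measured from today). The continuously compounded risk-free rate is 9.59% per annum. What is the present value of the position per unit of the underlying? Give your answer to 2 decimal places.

PV(remaining dividends) I = 1.62·e^(−0.0959·3/12) + 4.43·e^(−0.0959·5/12) = 5.8381
Current forward F = (S − I)·e^(rT) = (245.23 − 5.8381)·e^(0.0959·9/12) = 239.3919 × 1.074575 = 257.2446
Value (long) = (F − K)·e^(−rT) = (257.2446 − 288.72) × 0.930601 = -29.2910
Short position value = −(long value) = R$29.29

R$29.29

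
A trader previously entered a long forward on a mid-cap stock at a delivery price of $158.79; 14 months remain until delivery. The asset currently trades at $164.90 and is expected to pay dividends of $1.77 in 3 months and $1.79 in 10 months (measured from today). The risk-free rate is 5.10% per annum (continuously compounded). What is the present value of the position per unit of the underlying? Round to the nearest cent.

$11.82

PV(remaining dividends) I = 1.77·e^(−0.0510·3/12) + 1.79·e^(−0.0510·10/12) = 3.4631
Current forward F = (S − I)·e^(rT) = (164.90 − 3.4631)·e^(0.0510·14/12) = 161.4369 × 1.061306 = 171.3340
Value (long) = (F − K)·e^(−rT) = (171.3340 − 158.79) × 0.942236 = 11.8194
Value = $11.82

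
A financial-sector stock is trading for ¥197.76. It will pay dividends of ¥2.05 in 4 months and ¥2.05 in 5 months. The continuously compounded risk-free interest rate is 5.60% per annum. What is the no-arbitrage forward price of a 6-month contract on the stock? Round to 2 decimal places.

¥199.25

PV(dividends) I = 2.05·e^(−0.0560·4/12) + 2.05·e^(−0.0560·5/12)
I = 2.0121 + 2.0027 = 4.0148
F = (S − I)·e^(rT) = (197.76 − 4.0148) · e^(0.0560·6/12)
= 193.7452 · e^0.028000 = 193.7452 × 1.028396 = ¥199.25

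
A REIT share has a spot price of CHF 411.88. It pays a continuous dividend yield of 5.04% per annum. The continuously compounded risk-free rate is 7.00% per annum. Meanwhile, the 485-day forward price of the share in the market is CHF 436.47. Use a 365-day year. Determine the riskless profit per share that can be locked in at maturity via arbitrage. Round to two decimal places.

Fair forward: F* = S·e^(carry·T), with carry = (r − q) = 0.0700 − 0.0504 = 0.0196
F* = 411.88 · e^(0.0196 × 485/365) = 411.88 · e^0.026044 = 411.88 × 1.026386 = CHF 422.7479
Market CHF 436.47 > fair CHF 422.7479: forward overpriced → cash-and-carry (buy spot, short the forward).
At maturity, profit = |F_mkt − F*| = |436.47 − 422.7479| = CHF 13.72 per share

CHF 13.72 per share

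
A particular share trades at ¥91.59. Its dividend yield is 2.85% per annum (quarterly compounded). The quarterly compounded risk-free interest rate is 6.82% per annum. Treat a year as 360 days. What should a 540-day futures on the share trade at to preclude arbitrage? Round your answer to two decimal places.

¥97.14

F = S · (1+r/4)^(4T) / (1+q/4)^(4T)
= 91.59 × 1.106761 / 1.043519 = 91.59 × 1.060605
F = ¥97.14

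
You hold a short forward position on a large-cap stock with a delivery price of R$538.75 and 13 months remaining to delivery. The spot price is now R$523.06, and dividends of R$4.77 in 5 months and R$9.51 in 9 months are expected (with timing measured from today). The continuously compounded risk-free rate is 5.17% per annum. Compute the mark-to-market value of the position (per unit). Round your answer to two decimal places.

R$0.16

PV(remaining dividends) I = 4.77·e^(−0.0517·5/12) + 9.51·e^(−0.0517·9/12) = 13.8167
Current forward F = (S − I)·e^(rT) = (523.06 − 13.8167)·e^(0.0517·13/12) = 509.2433 × 1.057606 = 538.5788
Value (long) = (F − K)·e^(−rT) = (538.5788 − 538.75) × 0.945531 = -0.1619
Short position value = −(long value) = R$0.16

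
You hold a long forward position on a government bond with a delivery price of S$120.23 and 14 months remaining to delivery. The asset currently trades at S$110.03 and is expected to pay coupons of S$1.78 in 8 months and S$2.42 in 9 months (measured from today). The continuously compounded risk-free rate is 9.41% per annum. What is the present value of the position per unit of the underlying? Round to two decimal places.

-S$1.63

PV(remaining coupons) I = 1.78·e^(−0.0941·8/12) + 2.42·e^(−0.0941·9/12) = 3.9269
Current forward F = (S − I)·e^(rT) = (110.03 − 3.9269)·e^(0.0941·14/12) = 106.1031 × 1.116036 = 118.4149
Value (long) = (F − K)·e^(−rT) = (118.4149 − 120.23) × 0.896028 = -1.6264
Value = -S$1.63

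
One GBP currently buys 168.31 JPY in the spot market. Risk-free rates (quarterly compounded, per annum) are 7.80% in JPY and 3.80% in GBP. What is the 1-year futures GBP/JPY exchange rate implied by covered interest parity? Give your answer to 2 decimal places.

By covered interest parity, F = S · (1+r_JPY/4)^(4T) / (1+r_GBP/4)^(4T)
= 168.31 × 1.080311 / 1.038545 = 168.31 × 1.040216
F = 175.08 JPY per GBP

175.08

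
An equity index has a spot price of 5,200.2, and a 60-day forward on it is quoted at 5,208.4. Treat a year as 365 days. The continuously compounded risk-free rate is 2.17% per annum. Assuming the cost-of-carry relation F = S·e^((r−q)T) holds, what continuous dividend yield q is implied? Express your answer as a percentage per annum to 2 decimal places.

From F = S·e^((r−q)T): (r − q) = ln(F/S)/T
ln(5208.4/5200.2) = ln(1.001577) = 0.001576
(r − q) = 0.001576 / (60/365) = 0.009587
q = r − ln(F/S)/T = 0.0217 − 0.009587 = 0.012113
q = 1.21%

1.21%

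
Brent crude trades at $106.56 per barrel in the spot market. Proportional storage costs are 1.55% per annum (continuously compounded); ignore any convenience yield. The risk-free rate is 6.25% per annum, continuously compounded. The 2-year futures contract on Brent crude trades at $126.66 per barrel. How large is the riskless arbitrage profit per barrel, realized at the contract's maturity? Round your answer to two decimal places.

$2.11 per barrel

Fair futures: F* = S·e^(carry·T), with carry = (r + u) = 0.0625 + 0.0155 = 0.0780
F* = 106.56 · e^(0.0780 × 2) = 106.56 · e^0.156000 = 106.56 × 1.168826 = $124.5501
Market $126.66 > fair $124.5501: forward overpriced → cash-and-carry (buy spot, short the forward).
At maturity, profit = |F_mkt − F*| = |126.66 − 124.5501| = $2.11 per barrel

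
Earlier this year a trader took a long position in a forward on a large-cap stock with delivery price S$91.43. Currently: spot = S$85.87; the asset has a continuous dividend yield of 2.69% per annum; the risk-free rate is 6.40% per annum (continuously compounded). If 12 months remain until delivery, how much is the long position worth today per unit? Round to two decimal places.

-S$2.17

Current fair forward for the remaining 12 months: F = S·e^((r − q)·T), (r − q) = 0.0640 − 0.0269 = 0.0371
F = 85.87 · e^(0.0371 × 12/12) = 85.87 × 1.037797 = 89.1156
Value of long forward = (F − K)·e^(−rT) = (89.1156 − 91.43) · e^(−0.0640·12/12)
= -2.3144 × 0.938005 = -2.17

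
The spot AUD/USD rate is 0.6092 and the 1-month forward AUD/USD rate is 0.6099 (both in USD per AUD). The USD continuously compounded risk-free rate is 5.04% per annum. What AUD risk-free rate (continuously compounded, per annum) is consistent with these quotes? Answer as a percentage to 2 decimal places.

3.66%

F = S·e^((r_USD − r_AUD)T) ⇒ r_AUD = r_USD − ln(F/S)/T
ln(0.6099/0.6092) = 0.001148; /(1/12) = 0.013776
r_AUD = 0.0504 − 0.013776 = 0.036624
r_AUD = 3.66%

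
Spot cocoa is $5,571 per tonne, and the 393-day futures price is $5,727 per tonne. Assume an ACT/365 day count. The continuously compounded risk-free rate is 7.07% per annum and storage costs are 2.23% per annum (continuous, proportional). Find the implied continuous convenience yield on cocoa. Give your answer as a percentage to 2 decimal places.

6.74%

F = S·e^((r+u−y)T) ⇒ (r+u−y) = ln(F/S)/T
ln(5727/5571) = 0.027617; /T ⇒ 0.025649
y = r + u − ln(F/S)/T = 0.0707 + 0.0223 − 0.025649 = 0.067351
y = 6.74%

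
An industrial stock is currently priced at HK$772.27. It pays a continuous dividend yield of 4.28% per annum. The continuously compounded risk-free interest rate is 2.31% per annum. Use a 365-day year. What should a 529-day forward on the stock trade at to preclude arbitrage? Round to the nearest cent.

F = S·e^((r − q)T) = 772.27 · e^((0.0231 − 0.0428) × 529/365)
= 772.27 · e^-0.028552 = 772.27 × 0.971852
F = HK$750.53

HK$750.53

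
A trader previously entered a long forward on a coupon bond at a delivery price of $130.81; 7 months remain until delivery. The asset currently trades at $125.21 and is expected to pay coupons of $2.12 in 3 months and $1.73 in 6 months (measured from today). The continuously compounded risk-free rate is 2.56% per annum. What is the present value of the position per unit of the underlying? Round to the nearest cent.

PV(remaining coupons) I = 2.12·e^(−0.0256·3/12) + 1.73·e^(−0.0256·6/12) = 3.8145
Current forward F = (S − I)·e^(rT) = (125.21 − 3.8145)·e^(0.0256·7/12) = 121.3955 × 1.015045 = 123.2219
Value (long) = (F − K)·e^(−rT) = (123.2219 − 130.81) × 0.985178 = -7.4756
Value = -$7.48

-$7.48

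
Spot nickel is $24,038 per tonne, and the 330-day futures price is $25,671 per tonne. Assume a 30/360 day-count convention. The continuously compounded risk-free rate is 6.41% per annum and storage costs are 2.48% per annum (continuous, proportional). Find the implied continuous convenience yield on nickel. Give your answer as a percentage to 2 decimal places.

1.72%

F = S·e^((r+u−y)T) ⇒ (r+u−y) = ln(F/S)/T
ln(25671/24038) = 0.065726; /T ⇒ 0.071701
y = r + u − ln(F/S)/T = 0.0641 + 0.0248 − 0.071701 = 0.017199
y = 1.72%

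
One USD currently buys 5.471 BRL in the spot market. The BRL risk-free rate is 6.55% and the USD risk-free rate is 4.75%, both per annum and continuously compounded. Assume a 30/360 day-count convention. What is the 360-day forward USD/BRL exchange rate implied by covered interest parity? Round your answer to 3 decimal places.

5.570

F = S·e^((r_BRL − r_USD)T) = 5.471 · e^((0.0655 − 0.0475) × 360/360)
= 5.471 · e^0.018000 = 5.471 × 1.018163
F = 5.570 BRL per USD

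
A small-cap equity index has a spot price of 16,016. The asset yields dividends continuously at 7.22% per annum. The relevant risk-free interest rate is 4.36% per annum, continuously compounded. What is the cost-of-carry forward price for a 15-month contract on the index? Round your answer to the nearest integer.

F = S·e^((r − q)T) = 16016 · e^((0.0436 − 0.0722) × 15/12)
= 16016 · e^-0.035750 = 16016 × 0.964881
F = 15,454

15,454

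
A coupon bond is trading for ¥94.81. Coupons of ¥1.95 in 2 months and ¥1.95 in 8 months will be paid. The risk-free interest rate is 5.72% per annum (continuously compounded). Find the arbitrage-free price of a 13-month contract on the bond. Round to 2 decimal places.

¥96.82

PV(coupons) I = 1.95·e^(−0.0572·2/12) + 1.95·e^(−0.0572·8/12)
I = 1.9315 + 1.8770 = 3.8085
F = (S − I)·e^(rT) = (94.81 − 3.8085) · e^(0.0572·13/12)
= 91.0015 · e^0.061967 = 91.0015 × 1.063927 = ¥96.82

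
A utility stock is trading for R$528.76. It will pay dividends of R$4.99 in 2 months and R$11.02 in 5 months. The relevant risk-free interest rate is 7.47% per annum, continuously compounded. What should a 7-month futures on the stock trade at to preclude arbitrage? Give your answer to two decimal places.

R$536.00

PV(dividends) I = 4.99·e^(−0.0747·2/12) + 11.02·e^(−0.0747·5/12)
I = 4.9283 + 10.6823 = 15.6106
F = (S − I)·e^(rT) = (528.76 − 15.6106) · e^(0.0747·7/12)
= 513.1494 · e^0.043575 = 513.1494 × 1.044538 = R$536.00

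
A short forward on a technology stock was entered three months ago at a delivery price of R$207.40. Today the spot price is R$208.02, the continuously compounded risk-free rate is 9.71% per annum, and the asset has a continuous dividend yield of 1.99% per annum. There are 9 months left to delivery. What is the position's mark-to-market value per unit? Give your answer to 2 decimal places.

Current fair forward for the remaining 9 months: F = S·e^((r − q)·T), (r − q) = 0.0971 − 0.0199 = 0.0772
F = 208.02 · e^(0.0772 × 9/12) = 208.02 × 1.059609 = 220.4199
Value of long forward = (F − K)·e^(−rT) = (220.4199 − 207.40) · e^(−0.0971·9/12)
= 13.0199 × 0.929764 = 12.11
Short position value = −(long value) = -R$12.11

-R$12.11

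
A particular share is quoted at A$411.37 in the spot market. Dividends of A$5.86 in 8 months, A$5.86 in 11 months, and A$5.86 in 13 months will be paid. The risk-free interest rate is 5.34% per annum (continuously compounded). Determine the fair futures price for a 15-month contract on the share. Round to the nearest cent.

PV(dividends) I = 5.86·e^(−0.0534·8/12) + 5.86·e^(−0.0534·11/12) + 5.86·e^(−0.0534·13/12)
I = 5.6551 + 5.5801 + 5.5306 = 16.7658
F = (S − I)·e^(rT) = (411.37 − 16.7658) · e^(0.0534·15/12)
= 394.6042 · e^0.066750 = 394.6042 × 1.069028 = A$421.84

A$421.84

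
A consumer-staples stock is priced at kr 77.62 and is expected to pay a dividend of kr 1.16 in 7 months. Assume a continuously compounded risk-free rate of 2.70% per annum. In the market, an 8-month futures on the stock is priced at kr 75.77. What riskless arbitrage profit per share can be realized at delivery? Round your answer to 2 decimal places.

kr 2.10 per share

PV(dividends) I = 1.16·e^(−0.0270·7/12) = 1.1419
Fair futures F* = (S − I)·e^(rT) = (77.62 − 1.1419)·e^0.018000 = 76.4781 × 1.018163 = 77.8672
Market kr 75.77 < fair 77.8672: forward underpriced → reverse cash-and-carry (short the stock, invest proceeds at r, pay the dividends, go long the forward).
Profit at T = |F_mkt − F*| = |75.77 − 77.8672| = kr 2.10 per share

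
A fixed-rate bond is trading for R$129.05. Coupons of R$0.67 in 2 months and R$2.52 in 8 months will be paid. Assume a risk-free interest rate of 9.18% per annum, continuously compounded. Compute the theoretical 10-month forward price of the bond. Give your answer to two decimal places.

PV(coupons) I = 0.67·e^(−0.0918·2/12) + 2.52·e^(−0.0918·8/12)
I = 0.6598 + 2.3704 = 3.0302
F = (S − I)·e^(rT) = (129.05 − 3.0302) · e^(0.0918·10/12)
= 126.0198 · e^0.076500 = 126.0198 × 1.079502 = R$136.04

R$136.04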